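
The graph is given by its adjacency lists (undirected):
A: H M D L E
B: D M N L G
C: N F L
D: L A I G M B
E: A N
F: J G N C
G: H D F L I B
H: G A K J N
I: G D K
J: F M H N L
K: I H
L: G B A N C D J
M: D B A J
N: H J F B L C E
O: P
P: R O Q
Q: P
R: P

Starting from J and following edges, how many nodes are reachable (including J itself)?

14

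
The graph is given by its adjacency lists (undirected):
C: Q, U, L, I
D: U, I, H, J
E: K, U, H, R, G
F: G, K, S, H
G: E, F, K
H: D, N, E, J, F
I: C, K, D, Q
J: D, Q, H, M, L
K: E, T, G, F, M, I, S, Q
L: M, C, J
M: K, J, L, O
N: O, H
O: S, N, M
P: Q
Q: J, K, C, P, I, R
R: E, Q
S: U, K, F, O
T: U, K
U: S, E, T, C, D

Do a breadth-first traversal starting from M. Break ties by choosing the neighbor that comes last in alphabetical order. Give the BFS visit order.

M, O, L, K, J, S, N, C, T, Q, I, G, F, E, H, D, U, R, P

Visit M; enqueue O, L, K, J → queue [O, L, K, J]
Visit O; enqueue S, N → queue [L, K, J, S, N]
Visit L; enqueue C → queue [K, J, S, N, C]
Visit K; enqueue T, Q, I, G, F, E → queue [J, S, N, C, T, Q, I, G, F, E]
Visit J; enqueue H, D → queue [S, N, C, T, Q, I, G, F, E, H, D]
Visit S; enqueue U → queue [N, C, T, Q, I, G, F, E, H, D, U]
Visit N → queue [C, T, Q, I, G, F, E, H, D, U]
Visit C → queue [T, Q, I, G, F, E, H, D, U]
Visit T → queue [Q, I, G, F, E, H, D, U]
Visit Q; enqueue R, P → queue [I, G, F, E, H, D, U, R, P]
Visit I → queue [G, F, E, H, D, U, R, P]
Visit G → queue [F, E, H, D, U, R, P]
Visit F → queue [E, H, D, U, R, P]
Visit E → queue [H, D, U, R, P]
Visit H → queue [D, U, R, P]
Visit D → queue [U, R, P]
Visit U → queue [R, P]
Visit R → queue [P]
Visit P → queue []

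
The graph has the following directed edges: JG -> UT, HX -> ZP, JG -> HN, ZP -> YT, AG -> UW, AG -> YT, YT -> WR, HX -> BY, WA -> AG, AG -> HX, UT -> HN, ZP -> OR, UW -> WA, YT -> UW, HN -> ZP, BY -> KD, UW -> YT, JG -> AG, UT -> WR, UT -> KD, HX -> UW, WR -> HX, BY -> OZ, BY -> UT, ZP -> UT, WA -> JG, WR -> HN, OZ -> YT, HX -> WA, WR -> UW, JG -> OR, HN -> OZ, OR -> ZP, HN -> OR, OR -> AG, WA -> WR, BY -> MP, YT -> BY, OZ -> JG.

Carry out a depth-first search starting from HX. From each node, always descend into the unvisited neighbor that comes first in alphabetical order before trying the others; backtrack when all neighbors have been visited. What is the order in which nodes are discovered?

HX, BY, KD, MP, OZ, JG, AG, UW, WA, WR, HN, OR, ZP, UT, YT

Visit HX
HX → BY
BY → KD
BY → MP
BY → OZ
OZ → JG
JG → AG
AG → UW
UW → WA
WA → WR
WR → HN
HN → OR
OR → ZP
ZP → UT
ZP → YT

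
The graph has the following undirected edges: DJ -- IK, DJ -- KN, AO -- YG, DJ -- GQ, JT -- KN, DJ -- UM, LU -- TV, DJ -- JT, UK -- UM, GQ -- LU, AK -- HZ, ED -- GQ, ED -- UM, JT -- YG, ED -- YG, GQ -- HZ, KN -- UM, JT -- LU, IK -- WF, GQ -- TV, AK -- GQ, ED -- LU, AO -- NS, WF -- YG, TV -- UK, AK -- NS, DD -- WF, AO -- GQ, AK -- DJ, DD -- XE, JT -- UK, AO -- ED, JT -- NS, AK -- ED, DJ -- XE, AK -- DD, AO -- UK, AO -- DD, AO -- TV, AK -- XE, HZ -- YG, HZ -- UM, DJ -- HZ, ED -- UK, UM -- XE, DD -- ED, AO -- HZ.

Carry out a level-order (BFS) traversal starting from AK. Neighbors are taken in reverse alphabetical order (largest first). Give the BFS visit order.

AK XE NS HZ GQ ED DJ DD UM JT AO YG TV LU UK KN IK WF

Visit AK; enqueue XE, NS, HZ, GQ, ED, DJ, DD → queue [XE, NS, HZ, GQ, ED, DJ, DD]
Visit XE; enqueue UM → queue [NS, HZ, GQ, ED, DJ, DD, UM]
Visit NS; enqueue JT, AO → queue [HZ, GQ, ED, DJ, DD, UM, JT, AO]
Visit HZ; enqueue YG → queue [GQ, ED, DJ, DD, UM, JT, AO, YG]
Visit GQ; enqueue TV, LU → queue [ED, DJ, DD, UM, JT, AO, YG, TV, LU]
Visit ED; enqueue UK → queue [DJ, DD, UM, JT, AO, YG, TV, LU, UK]
Visit DJ; enqueue KN, IK → queue [DD, UM, JT, AO, YG, TV, LU, UK, KN, IK]
Visit DD; enqueue WF → queue [UM, JT, AO, YG, TV, LU, UK, KN, IK, WF]
Visit UM → queue [JT, AO, YG, TV, LU, UK, KN, IK, WF]
Visit JT → queue [AO, YG, TV, LU, UK, KN, IK, WF]
Visit AO → queue [YG, TV, LU, UK, KN, IK, WF]
Visit YG → queue [TV, LU, UK, KN, IK, WF]
Visit TV → queue [LU, UK, KN, IK, WF]
Visit LU → queue [UK, KN, IK, WF]
Visit UK → queue [KN, IK, WF]
Visit KN → queue [IK, WF]
Visit IK → queue [WF]
Visit WF → queue []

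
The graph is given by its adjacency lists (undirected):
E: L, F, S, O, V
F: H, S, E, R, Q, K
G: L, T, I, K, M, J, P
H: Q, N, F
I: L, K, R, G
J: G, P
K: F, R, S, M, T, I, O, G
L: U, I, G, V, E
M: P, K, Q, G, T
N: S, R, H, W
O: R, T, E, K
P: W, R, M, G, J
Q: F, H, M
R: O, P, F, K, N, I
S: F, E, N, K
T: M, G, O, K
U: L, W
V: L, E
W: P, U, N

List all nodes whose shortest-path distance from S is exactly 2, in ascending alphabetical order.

G, H, I, L, M, O, Q, R, T, V, W

Level 0: S
Level 1: E, F, K, N
Level 2: G, H, I, L, M, O, Q, R, T, V, W
Level 3: J, P, U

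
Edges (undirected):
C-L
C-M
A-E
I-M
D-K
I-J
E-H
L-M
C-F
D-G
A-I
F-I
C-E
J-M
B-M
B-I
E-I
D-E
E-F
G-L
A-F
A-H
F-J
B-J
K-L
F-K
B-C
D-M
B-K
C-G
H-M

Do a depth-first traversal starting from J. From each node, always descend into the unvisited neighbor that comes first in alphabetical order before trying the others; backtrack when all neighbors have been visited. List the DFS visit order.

J, B, C, E, A, F, I, M, D, G, L, K, H

Visit J
J → B
B → C
C → E
E → A
A → F
F → I
I → M
M → D
D → G
G → L
L → K
M → H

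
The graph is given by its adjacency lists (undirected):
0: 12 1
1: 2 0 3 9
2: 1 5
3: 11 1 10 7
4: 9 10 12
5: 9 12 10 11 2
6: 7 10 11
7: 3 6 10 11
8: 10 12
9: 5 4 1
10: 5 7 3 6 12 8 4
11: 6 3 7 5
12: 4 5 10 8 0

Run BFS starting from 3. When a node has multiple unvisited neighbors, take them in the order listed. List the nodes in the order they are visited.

Visit 3; enqueue 11, 1, 10, 7 → queue [11, 1, 10, 7]
Visit 11; enqueue 6, 5 → queue [1, 10, 7, 6, 5]
Visit 1; enqueue 2, 0, 9 → queue [10, 7, 6, 5, 2, 0, 9]
Visit 10; enqueue 12, 8, 4 → queue [7, 6, 5, 2, 0, 9, 12, 8, 4]
Visit 7 → queue [6, 5, 2, 0, 9, 12, 8, 4]
Visit 6 → queue [5, 2, 0, 9, 12, 8, 4]
Visit 5 → queue [2, 0, 9, 12, 8, 4]
Visit 2 → queue [0, 9, 12, 8, 4]
Visit 0 → queue [9, 12, 8, 4]
Visit 9 → queue [12, 8, 4]
Visit 12 → queue [8, 4]
Visit 8 → queue [4]
Visit 4 → queue []

3, 11, 1, 10, 7, 6, 5, 2, 0, 9, 12, 8, 4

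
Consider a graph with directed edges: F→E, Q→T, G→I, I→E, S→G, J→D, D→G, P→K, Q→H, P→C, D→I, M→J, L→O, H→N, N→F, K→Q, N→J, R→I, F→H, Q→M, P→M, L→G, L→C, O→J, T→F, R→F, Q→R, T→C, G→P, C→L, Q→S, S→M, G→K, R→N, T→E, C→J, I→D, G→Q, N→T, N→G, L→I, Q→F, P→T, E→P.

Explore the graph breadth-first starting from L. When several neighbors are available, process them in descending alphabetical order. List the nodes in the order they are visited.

Visit L; enqueue O, I, G, C → queue [O, I, G, C]
Visit O; enqueue J → queue [I, G, C, J]
Visit I; enqueue E, D → queue [G, C, J, E, D]
Visit G; enqueue Q, P, K → queue [C, J, E, D, Q, P, K]
Visit C → queue [J, E, D, Q, P, K]
Visit J → queue [E, D, Q, P, K]
Visit E → queue [D, Q, P, K]
Visit D → queue [Q, P, K]
Visit Q; enqueue T, S, R, M, H, F → queue [P, K, T, S, R, M, H, F]
Visit P → queue [K, T, S, R, M, H, F]
Visit K → queue [T, S, R, M, H, F]
Visit T → queue [S, R, M, H, F]
Visit S → queue [R, M, H, F]
Visit R; enqueue N → queue [M, H, F, N]
Visit M → queue [H, F, N]
Visit H → queue [F, N]
Visit F → queue [N]
Visit N → queue []

L, O, I, G, C, J, E, D, Q, P, K, T, S, R, M, H, F, N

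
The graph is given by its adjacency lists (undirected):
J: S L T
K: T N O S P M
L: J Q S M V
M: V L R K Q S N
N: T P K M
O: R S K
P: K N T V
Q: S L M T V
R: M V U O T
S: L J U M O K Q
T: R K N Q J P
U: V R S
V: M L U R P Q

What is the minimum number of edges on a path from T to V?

2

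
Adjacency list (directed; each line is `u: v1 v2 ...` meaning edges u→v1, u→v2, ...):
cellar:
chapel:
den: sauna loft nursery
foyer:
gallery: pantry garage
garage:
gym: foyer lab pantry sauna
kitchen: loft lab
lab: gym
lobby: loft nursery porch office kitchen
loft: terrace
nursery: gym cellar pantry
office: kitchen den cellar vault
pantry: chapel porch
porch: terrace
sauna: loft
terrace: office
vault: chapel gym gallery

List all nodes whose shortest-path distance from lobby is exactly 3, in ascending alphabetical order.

chapel, foyer, gallery, sauna

Level 0: lobby
Level 1: kitchen, loft, nursery, office, porch
Level 2: cellar, den, gym, lab, pantry, terrace, vault
Level 3: chapel, foyer, gallery, sauna
Level 4: garage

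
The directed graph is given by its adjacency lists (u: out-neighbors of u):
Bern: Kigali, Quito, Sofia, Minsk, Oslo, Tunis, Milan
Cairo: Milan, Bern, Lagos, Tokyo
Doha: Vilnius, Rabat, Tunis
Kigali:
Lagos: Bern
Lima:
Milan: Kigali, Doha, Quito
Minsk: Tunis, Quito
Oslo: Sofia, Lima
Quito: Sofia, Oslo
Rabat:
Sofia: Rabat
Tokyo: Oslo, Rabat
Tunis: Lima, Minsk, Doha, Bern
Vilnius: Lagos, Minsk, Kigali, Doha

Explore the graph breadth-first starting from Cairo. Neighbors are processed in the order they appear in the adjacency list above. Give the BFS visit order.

Cairo, Milan, Bern, Lagos, Tokyo, Kigali, Doha, Quito, Sofia, Minsk, Oslo, Tunis, Rabat, Vilnius, Lima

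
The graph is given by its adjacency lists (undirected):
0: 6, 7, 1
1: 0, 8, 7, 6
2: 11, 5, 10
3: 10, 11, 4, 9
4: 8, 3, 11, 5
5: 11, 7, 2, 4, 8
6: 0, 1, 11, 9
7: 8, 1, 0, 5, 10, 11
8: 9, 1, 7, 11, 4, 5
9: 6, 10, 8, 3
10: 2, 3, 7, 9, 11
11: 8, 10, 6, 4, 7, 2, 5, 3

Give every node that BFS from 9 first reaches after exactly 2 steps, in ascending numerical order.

Level 0: 9
Level 1: 3, 6, 8, 10
Level 2: 0, 1, 2, 4, 5, 7, 11

0, 1, 2, 4, 5, 7, 11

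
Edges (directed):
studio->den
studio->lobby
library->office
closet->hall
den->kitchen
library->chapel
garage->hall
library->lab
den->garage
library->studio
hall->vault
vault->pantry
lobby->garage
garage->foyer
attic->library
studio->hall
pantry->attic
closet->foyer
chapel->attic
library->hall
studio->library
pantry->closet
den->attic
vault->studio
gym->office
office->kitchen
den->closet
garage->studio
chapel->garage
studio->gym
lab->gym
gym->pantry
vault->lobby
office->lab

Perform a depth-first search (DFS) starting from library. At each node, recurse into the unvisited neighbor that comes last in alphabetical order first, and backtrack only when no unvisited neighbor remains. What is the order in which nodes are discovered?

Visit library
library → studio
studio → lobby
lobby → garage
garage → hall
hall → vault
vault → pantry
pantry → closet
closet → foyer
pantry → attic
studio → gym
gym → office
office → lab
office → kitchen
studio → den
library → chapel

library -> studio -> lobby -> garage -> hall -> vault -> pantry -> closet -> foyer -> attic -> gym -> office -> lab -> kitchen -> den -> chapel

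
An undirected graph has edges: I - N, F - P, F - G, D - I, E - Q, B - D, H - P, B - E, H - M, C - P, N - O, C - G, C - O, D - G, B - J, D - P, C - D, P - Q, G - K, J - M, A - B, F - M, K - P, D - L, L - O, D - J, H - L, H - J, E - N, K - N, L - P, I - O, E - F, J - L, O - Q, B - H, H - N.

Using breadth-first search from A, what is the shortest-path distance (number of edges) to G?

Level 0: A
Level 1: B
Level 2: D, E, H, J
Level 3: C, F, G, I, L, M, N, P, Q
Level 4: K, O
G first appears at level 3.

3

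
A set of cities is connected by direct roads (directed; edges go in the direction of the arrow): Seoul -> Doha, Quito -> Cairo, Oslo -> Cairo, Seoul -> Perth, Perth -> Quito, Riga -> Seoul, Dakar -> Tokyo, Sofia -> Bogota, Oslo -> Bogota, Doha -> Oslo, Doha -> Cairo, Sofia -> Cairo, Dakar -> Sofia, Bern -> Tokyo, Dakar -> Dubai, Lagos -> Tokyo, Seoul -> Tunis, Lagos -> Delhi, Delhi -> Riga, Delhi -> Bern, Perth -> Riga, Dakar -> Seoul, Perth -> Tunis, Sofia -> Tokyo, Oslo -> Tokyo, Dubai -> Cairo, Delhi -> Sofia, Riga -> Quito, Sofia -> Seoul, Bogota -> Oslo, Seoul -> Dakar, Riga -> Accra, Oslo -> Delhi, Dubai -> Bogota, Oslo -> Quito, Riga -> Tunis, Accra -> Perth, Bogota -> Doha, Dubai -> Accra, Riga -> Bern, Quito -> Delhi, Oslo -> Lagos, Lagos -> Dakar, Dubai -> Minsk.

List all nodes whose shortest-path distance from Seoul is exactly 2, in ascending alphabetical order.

Level 0: Seoul
Level 1: Dakar, Doha, Perth, Tunis
Level 2: Cairo, Dubai, Oslo, Quito, Riga, Sofia, Tokyo
Level 3: Accra, Bern, Bogota, Delhi, Lagos, Minsk

Cairo, Dubai, Oslo, Quito, Riga, Sofia, Tokyo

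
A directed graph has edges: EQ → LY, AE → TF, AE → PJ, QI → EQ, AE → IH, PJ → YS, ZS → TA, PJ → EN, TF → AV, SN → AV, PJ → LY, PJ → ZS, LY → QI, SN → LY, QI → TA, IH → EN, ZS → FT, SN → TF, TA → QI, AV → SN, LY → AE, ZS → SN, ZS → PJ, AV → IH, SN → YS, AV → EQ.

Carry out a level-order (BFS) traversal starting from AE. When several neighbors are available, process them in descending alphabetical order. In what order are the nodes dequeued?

AE, TF, PJ, IH, AV, ZS, YS, LY, EN, SN, EQ, TA, FT, QI

Visit AE; enqueue TF, PJ, IH → queue [TF, PJ, IH]
Visit TF; enqueue AV → queue [PJ, IH, AV]
Visit PJ; enqueue ZS, YS, LY, EN → queue [IH, AV, ZS, YS, LY, EN]
Visit IH → queue [AV, ZS, YS, LY, EN]
Visit AV; enqueue SN, EQ → queue [ZS, YS, LY, EN, SN, EQ]
Visit ZS; enqueue TA, FT → queue [YS, LY, EN, SN, EQ, TA, FT]
Visit YS → queue [LY, EN, SN, EQ, TA, FT]
Visit LY; enqueue QI → queue [EN, SN, EQ, TA, FT, QI]
Visit EN → queue [SN, EQ, TA, FT, QI]
Visit SN → queue [EQ, TA, FT, QI]
Visit EQ → queue [TA, FT, QI]
Visit TA → queue [FT, QI]
Visit FT → queue [QI]
Visit QI → queue []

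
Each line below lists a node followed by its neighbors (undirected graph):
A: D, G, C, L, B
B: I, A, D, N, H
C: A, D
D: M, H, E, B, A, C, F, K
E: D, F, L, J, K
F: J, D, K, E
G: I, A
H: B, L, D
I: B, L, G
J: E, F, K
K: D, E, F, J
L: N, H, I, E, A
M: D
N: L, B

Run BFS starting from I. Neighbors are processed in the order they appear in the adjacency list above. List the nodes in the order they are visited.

Visit I; enqueue B, L, G → queue [B, L, G]
Visit B; enqueue A, D, N, H → queue [L, G, A, D, N, H]
Visit L; enqueue E → queue [G, A, D, N, H, E]
Visit G → queue [A, D, N, H, E]
Visit A; enqueue C → queue [D, N, H, E, C]
Visit D; enqueue M, F, K → queue [N, H, E, C, M, F, K]
Visit N → queue [H, E, C, M, F, K]
Visit H → queue [E, C, M, F, K]
Visit E; enqueue J → queue [C, M, F, K, J]
Visit C → queue [M, F, K, J]
Visit M → queue [F, K, J]
Visit F → queue [K, J]
Visit K → queue [J]
Visit J → queue []

I -> B -> L -> G -> A -> D -> N -> H -> E -> C -> M -> F -> K -> J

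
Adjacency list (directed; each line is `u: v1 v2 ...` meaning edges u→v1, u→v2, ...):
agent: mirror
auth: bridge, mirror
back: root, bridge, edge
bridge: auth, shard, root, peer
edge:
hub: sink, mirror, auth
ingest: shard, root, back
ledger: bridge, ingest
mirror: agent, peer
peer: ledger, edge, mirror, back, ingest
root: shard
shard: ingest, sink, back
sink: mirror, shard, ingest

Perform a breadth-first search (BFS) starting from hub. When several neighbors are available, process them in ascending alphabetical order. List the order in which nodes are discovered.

hub, auth, mirror, sink, bridge, agent, peer, ingest, shard, root, back, edge, ledger

Visit hub; enqueue auth, mirror, sink → queue [auth, mirror, sink]
Visit auth; enqueue bridge → queue [mirror, sink, bridge]
Visit mirror; enqueue agent, peer → queue [sink, bridge, agent, peer]
Visit sink; enqueue ingest, shard → queue [bridge, agent, peer, ingest, shard]
Visit bridge; enqueue root → queue [agent, peer, ingest, shard, root]
Visit agent → queue [peer, ingest, shard, root]
Visit peer; enqueue back, edge, ledger → queue [ingest, shard, root, back, edge, ledger]
Visit ingest → queue [shard, root, back, edge, ledger]
Visit shard → queue [root, back, edge, ledger]
Visit root → queue [back, edge, ledger]
Visit back → queue [edge, ledger]
Visit edge → queue [ledger]
Visit ledger → queue []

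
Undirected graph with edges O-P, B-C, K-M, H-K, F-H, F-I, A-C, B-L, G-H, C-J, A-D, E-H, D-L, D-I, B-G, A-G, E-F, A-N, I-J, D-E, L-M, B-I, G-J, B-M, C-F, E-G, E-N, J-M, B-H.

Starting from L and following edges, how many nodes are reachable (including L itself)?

14

BFS from L visits: L, B, D, M, C, G, H, I, A, E, J, K, F, N
Reachable nodes: 14 of 16 total.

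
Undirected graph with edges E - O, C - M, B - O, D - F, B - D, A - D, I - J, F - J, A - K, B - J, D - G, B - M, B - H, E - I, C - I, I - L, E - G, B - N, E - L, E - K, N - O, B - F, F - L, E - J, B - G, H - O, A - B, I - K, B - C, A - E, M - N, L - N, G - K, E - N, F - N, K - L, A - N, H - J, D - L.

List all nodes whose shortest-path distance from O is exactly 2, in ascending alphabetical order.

Level 0: O
Level 1: B, E, H, N
Level 2: A, C, D, F, G, I, J, K, L, M

A, C, D, F, G, I, J, K, L, M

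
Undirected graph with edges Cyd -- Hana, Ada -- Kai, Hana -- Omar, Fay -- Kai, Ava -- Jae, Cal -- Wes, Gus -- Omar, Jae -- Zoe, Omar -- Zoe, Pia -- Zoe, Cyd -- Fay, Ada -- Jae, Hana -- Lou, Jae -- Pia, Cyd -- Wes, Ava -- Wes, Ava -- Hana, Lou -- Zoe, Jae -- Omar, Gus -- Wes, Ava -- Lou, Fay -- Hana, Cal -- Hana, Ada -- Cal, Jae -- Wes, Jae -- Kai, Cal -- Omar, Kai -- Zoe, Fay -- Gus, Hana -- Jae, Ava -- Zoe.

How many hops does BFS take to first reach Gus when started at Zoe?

2

Level 0: Zoe
Level 1: Ava, Jae, Kai, Lou, Omar, Pia
Level 2: Ada, Cal, Fay, Gus, Hana, Wes
Level 3: Cyd
Gus first appears at level 2.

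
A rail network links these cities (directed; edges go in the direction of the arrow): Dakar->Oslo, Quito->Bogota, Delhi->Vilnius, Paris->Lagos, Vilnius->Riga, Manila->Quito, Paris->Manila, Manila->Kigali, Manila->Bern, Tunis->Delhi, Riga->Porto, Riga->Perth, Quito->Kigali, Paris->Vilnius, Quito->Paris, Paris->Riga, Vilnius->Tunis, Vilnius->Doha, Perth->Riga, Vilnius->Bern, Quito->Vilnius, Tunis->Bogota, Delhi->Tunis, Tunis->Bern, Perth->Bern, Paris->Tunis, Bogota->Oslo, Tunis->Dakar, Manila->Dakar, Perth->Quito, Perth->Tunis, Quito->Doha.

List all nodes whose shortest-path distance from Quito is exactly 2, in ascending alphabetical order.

Level 0: Quito
Level 1: Bogota, Doha, Kigali, Paris, Vilnius
Level 2: Bern, Lagos, Manila, Oslo, Riga, Tunis
Level 3: Dakar, Delhi, Perth, Porto

Bern, Lagos, Manila, Oslo, Riga, Tunis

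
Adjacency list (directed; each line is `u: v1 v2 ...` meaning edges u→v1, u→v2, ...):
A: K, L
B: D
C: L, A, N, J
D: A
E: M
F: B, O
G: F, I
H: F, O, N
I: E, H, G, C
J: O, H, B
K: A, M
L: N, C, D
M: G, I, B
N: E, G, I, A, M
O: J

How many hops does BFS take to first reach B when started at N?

2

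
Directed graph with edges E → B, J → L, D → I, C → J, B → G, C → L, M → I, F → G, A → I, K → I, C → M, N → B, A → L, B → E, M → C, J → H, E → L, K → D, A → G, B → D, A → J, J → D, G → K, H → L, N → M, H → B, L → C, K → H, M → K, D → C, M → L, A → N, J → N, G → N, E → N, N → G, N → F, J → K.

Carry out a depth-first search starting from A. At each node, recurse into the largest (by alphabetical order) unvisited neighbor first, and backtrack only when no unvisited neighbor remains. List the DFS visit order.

Visit A
A → N
N → M
M → L
L → C
C → J
J → K
K → I
K → H
H → B
B → G
B → E
B → D
N → F

A N M L C J K I H B G E D F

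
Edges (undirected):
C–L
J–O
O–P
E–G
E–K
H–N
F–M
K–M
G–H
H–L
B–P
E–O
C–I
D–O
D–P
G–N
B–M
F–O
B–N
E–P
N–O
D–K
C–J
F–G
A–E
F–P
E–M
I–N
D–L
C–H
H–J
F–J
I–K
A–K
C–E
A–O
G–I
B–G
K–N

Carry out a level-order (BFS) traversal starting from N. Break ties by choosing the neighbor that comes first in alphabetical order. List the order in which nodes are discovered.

Visit N; enqueue B, G, H, I, K, O → queue [B, G, H, I, K, O]
Visit B; enqueue M, P → queue [G, H, I, K, O, M, P]
Visit G; enqueue E, F → queue [H, I, K, O, M, P, E, F]
Visit H; enqueue C, J, L → queue [I, K, O, M, P, E, F, C, J, L]
Visit I → queue [K, O, M, P, E, F, C, J, L]
Visit K; enqueue A, D → queue [O, M, P, E, F, C, J, L, A, D]
Visit O → queue [M, P, E, F, C, J, L, A, D]
Visit M → queue [P, E, F, C, J, L, A, D]
Visit P → queue [E, F, C, J, L, A, D]
Visit E → queue [F, C, J, L, A, D]
Visit F → queue [C, J, L, A, D]
Visit C → queue [J, L, A, D]
Visit J → queue [L, A, D]
Visit L → queue [A, D]
Visit A → queue [D]
Visit D → queue []

N, B, G, H, I, K, O, M, P, E, F, C, J, L, A, D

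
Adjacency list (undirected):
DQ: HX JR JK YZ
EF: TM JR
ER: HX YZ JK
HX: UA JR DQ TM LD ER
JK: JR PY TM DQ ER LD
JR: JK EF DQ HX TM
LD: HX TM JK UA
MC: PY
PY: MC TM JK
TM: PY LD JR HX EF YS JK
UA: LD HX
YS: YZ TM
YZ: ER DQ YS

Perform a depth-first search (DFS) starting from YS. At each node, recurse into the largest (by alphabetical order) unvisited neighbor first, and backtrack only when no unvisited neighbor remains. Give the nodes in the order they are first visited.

Visit YS
YS → YZ
YZ → ER
ER → JK
JK → TM
TM → PY
PY → MC
TM → LD
LD → UA
UA → HX
HX → JR
JR → EF
JR → DQ

YS → YZ → ER → JK → TM → PY → MC → LD → UA → HX → JR → EF → DQ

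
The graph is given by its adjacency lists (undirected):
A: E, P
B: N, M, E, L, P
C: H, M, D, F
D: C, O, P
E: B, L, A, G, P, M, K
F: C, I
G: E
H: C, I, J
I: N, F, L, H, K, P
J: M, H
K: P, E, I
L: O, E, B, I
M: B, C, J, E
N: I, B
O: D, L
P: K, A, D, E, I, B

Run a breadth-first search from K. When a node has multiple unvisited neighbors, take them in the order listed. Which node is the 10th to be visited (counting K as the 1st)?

M

Visit K; enqueue P, E, I → queue [P, E, I]
Visit P; enqueue A, D, B → queue [E, I, A, D, B]
Visit E; enqueue L, G, M → queue [I, A, D, B, L, G, M]
Visit I; enqueue N, F, H → queue [A, D, B, L, G, M, N, F, H]
Visit A → queue [D, B, L, G, M, N, F, H]
Visit D; enqueue C, O → queue [B, L, G, M, N, F, H, C, O]
Visit B → queue [L, G, M, N, F, H, C, O]
Visit L → queue [G, M, N, F, H, C, O]
Visit G → queue [M, N, F, H, C, O]
Visit M; enqueue J → queue [N, F, H, C, O, J]
Visit N → queue [F, H, C, O, J]
Visit F → queue [H, C, O, J]
Visit H → queue [C, O, J]
Visit C → queue [O, J]
Visit O → queue [J]
Visit J → queue []

Visit order: K, P, E, I, A, D, B, L, G, M, N, F, H, C, O, J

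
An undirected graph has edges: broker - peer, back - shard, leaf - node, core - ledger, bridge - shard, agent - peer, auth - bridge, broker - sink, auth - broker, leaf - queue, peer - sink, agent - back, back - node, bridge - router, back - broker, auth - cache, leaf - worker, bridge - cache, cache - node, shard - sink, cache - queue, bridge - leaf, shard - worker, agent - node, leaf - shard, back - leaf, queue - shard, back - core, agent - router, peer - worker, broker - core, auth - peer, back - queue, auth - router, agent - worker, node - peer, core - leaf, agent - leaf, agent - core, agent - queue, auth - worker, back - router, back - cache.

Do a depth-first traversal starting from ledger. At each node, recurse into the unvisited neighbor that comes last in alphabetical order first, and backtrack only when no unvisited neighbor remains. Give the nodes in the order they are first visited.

Visit ledger
ledger → core
core → leaf
leaf → worker
worker → shard
shard → sink
sink → peer
peer → node
node → cache
cache → queue
queue → back
back → router
router → bridge
bridge → auth
auth → broker
router → agent

ledger → core → leaf → worker → shard → sink → peer → node → cache → queue → back → router → bridge → auth → broker → agent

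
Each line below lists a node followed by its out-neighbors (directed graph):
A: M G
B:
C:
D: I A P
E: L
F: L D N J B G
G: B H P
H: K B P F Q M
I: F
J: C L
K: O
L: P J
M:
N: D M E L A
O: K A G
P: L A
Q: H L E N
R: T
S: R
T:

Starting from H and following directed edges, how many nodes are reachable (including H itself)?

BFS from H visits: H, K, B, P, F, Q, M, O, L, A, D, N, J, G, E, I, C
Reachable nodes: 17 of 20 total.

17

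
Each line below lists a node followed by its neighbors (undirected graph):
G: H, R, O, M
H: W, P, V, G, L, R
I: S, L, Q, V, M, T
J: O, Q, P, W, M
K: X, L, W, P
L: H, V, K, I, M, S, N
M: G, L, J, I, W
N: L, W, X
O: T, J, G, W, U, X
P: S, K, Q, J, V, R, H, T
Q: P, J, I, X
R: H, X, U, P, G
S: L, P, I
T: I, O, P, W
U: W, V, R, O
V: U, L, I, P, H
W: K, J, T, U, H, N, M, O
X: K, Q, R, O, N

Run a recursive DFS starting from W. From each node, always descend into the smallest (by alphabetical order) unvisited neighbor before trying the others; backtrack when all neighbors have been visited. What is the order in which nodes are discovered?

W -> H -> G -> M -> I -> L -> K -> P -> J -> O -> T -> U -> R -> X -> N -> Q -> V -> S

Visit W
W → H
H → G
G → M
M → I
I → L
L → K
K → P
P → J
J → O
O → T
O → U
U → R
R → X
X → N
X → Q
U → V
P → S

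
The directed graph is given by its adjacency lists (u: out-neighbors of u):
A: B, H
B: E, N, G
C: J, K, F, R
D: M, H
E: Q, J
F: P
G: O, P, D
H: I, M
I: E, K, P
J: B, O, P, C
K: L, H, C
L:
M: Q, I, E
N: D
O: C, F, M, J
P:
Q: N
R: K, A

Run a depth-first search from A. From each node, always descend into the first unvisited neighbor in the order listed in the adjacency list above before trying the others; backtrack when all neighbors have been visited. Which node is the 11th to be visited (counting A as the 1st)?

Visit A
A → B
B → E
E → Q
Q → N
N → D
D → M
M → I
I → K
K → L
K → H
K → C
C → J
J → O
O → F
F → P
C → R
B → G

Visit order: A, B, E, Q, N, D, M, I, K, L, H, C, J, O, F, P, R, G

H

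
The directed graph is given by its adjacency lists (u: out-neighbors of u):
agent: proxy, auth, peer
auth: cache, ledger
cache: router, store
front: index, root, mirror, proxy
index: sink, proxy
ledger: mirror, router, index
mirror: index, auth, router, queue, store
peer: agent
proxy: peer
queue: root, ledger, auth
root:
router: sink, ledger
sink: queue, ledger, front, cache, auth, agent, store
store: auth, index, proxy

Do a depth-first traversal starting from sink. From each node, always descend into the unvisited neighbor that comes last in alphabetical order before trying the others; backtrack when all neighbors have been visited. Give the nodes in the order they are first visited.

Visit sink
sink → store
store → proxy
proxy → peer
peer → agent
agent → auth
auth → ledger
ledger → router
ledger → mirror
mirror → queue
queue → root
mirror → index
auth → cache
sink → front

sink → store → proxy → peer → agent → auth → ledger → router → mirror → queue → root → index → cache → front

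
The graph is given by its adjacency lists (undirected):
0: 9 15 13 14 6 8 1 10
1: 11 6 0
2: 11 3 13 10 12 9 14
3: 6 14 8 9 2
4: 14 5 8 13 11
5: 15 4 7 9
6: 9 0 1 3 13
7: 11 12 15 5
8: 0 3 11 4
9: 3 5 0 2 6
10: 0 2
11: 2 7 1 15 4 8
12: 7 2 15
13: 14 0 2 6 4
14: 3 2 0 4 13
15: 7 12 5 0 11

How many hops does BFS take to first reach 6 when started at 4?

Level 0: 4
Level 1: 5, 8, 11, 13, 14
Level 2: 0, 1, 2, 3, 6, 7, 9, 15
Level 3: 10, 12
6 first appears at level 2.

2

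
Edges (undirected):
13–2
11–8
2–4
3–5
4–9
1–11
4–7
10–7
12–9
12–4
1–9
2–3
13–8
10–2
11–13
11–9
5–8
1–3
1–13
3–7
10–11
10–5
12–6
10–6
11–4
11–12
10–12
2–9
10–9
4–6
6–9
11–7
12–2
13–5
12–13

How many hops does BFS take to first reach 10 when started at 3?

Level 0: 3
Level 1: 1, 2, 5, 7
Level 2: 4, 8, 9, 10, 11, 12, 13
Level 3: 6
10 first appears at level 2.

2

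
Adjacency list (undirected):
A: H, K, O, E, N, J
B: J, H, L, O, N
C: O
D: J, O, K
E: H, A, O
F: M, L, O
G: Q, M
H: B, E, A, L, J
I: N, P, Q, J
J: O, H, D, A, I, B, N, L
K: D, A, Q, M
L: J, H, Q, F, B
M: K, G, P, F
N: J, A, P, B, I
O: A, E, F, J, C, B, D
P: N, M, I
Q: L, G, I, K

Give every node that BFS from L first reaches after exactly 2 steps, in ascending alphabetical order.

A, D, E, G, I, K, M, N, O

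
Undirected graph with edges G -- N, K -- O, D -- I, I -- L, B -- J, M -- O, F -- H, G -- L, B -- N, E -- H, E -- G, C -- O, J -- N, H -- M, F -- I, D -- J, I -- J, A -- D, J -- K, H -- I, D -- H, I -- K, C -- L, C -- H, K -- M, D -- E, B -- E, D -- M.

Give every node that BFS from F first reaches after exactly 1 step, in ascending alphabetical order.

H, I

Level 0: F
Level 1: H, I
Level 2: C, D, E, J, K, L, M
Level 3: A, B, G, N, O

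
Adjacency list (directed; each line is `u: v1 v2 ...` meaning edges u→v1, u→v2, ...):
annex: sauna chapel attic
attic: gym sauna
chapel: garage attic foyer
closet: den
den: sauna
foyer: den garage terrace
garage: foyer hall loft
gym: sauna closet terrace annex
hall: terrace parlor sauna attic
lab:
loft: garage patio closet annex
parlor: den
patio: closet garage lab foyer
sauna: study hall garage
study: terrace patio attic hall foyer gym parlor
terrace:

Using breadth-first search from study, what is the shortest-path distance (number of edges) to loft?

3

Level 0: study
Level 1: attic, foyer, gym, hall, parlor, patio, terrace
Level 2: annex, closet, den, garage, lab, sauna
Level 3: chapel, loft
loft first appears at level 3.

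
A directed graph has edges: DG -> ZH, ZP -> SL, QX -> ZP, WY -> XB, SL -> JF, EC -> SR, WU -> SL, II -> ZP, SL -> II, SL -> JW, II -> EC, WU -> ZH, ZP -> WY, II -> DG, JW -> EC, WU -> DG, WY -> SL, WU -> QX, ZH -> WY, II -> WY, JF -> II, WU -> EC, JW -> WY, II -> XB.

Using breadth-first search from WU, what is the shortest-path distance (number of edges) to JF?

2

Level 0: WU
Level 1: DG, EC, QX, SL, ZH
Level 2: II, JF, JW, SR, WY, ZP
Level 3: XB
JF first appears at level 2.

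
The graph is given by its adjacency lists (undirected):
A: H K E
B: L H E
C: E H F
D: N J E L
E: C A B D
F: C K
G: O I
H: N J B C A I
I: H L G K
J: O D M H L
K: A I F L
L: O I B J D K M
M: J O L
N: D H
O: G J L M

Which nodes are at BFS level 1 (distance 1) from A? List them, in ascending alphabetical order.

Level 0: A
Level 1: E, H, K
Level 2: B, C, D, F, I, J, L, N
Level 3: G, M, O

E, H, K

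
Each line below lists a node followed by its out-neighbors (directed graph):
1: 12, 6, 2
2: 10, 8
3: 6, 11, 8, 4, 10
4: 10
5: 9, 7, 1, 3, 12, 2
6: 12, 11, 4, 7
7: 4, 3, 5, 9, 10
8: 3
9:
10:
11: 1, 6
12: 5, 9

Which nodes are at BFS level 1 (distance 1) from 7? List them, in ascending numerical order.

3, 4, 5, 9, 10

Level 0: 7
Level 1: 3, 4, 5, 9, 10
Level 2: 1, 2, 6, 8, 11, 12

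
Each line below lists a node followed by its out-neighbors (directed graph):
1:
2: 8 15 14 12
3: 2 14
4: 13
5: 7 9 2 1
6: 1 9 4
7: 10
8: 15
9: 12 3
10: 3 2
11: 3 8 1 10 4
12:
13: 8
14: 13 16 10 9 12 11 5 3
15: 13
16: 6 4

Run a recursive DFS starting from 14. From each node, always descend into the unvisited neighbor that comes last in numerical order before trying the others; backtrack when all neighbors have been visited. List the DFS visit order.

Visit 14
14 → 16
16 → 6
6 → 9
9 → 12
9 → 3
3 → 2
2 → 15
15 → 13
13 → 8
6 → 4
6 → 1
14 → 11
11 → 10
14 → 5
5 → 7

14, 16, 6, 9, 12, 3, 2, 15, 13, 8, 4, 1, 11, 10, 5, 7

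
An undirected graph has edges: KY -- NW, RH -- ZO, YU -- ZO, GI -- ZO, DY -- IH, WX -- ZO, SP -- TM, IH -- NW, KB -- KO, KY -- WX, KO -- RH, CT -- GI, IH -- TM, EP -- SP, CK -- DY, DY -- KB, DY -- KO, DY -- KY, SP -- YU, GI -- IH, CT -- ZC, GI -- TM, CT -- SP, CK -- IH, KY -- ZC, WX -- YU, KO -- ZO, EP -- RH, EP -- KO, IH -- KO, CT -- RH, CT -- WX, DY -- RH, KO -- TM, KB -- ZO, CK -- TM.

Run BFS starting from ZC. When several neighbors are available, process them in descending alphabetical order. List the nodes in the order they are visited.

ZC → KY → CT → WX → NW → DY → SP → RH → GI → ZO → YU → IH → KO → KB → CK → TM → EP

Visit ZC; enqueue KY, CT → queue [KY, CT]
Visit KY; enqueue WX, NW, DY → queue [CT, WX, NW, DY]
Visit CT; enqueue SP, RH, GI → queue [WX, NW, DY, SP, RH, GI]
Visit WX; enqueue ZO, YU → queue [NW, DY, SP, RH, GI, ZO, YU]
Visit NW; enqueue IH → queue [DY, SP, RH, GI, ZO, YU, IH]
Visit DY; enqueue KO, KB, CK → queue [SP, RH, GI, ZO, YU, IH, KO, KB, CK]
Visit SP; enqueue TM, EP → queue [RH, GI, ZO, YU, IH, KO, KB, CK, TM, EP]
Visit RH → queue [GI, ZO, YU, IH, KO, KB, CK, TM, EP]
Visit GI → queue [ZO, YU, IH, KO, KB, CK, TM, EP]
Visit ZO → queue [YU, IH, KO, KB, CK, TM, EP]
Visit YU → queue [IH, KO, KB, CK, TM, EP]
Visit IH → queue [KO, KB, CK, TM, EP]
Visit KO → queue [KB, CK, TM, EP]
Visit KB → queue [CK, TM, EP]
Visit CK → queue [TM, EP]
Visit TM → queue [EP]
Visit EP → queue []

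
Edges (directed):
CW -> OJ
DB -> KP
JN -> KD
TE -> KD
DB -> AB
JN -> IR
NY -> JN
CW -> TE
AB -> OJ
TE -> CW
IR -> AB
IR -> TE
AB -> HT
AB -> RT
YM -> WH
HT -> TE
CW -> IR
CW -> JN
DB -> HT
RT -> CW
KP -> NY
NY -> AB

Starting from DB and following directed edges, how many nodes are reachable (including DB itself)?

12

BFS from DB visits: DB, AB, HT, KP, OJ, RT, TE, NY, CW, KD, JN, IR
Reachable nodes: 12 of 14 total.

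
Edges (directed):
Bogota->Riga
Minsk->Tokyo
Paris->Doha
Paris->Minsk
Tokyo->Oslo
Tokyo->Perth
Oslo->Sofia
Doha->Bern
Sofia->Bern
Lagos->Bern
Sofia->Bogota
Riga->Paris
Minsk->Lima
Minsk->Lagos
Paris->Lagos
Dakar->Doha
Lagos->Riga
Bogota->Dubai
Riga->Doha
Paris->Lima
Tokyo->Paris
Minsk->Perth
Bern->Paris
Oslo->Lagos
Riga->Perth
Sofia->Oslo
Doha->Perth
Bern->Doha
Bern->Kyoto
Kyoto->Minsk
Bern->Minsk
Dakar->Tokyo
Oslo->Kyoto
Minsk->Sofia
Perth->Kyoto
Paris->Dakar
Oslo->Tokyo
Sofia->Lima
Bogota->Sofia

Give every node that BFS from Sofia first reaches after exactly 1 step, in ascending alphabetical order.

Bern, Bogota, Lima, Oslo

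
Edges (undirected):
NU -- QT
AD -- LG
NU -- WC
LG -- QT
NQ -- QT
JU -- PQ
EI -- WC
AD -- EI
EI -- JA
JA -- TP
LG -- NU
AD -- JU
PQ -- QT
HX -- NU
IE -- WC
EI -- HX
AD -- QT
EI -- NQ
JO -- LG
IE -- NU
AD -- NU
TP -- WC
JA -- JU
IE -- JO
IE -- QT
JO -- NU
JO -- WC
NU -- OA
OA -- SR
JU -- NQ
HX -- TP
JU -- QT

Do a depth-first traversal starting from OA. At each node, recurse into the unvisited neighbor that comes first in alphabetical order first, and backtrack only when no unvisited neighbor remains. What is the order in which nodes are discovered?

OA -> NU -> AD -> EI -> HX -> TP -> JA -> JU -> NQ -> QT -> IE -> JO -> LG -> WC -> PQ -> SR

Visit OA
OA → NU
NU → AD
AD → EI
EI → HX
HX → TP
TP → JA
JA → JU
JU → NQ
NQ → QT
QT → IE
IE → JO
JO → LG
JO → WC
QT → PQ
OA → SR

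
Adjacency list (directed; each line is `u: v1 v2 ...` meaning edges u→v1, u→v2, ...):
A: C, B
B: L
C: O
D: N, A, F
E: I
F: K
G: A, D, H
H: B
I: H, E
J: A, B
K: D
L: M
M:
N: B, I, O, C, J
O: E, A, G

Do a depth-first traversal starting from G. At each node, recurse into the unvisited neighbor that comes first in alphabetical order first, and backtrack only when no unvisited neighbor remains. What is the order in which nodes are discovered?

G → A → B → L → M → C → O → E → I → H → D → F → K → N → J

Visit G
G → A
A → B
B → L
L → M
A → C
C → O
O → E
E → I
I → H
G → D
D → F
F → K
D → N
N → J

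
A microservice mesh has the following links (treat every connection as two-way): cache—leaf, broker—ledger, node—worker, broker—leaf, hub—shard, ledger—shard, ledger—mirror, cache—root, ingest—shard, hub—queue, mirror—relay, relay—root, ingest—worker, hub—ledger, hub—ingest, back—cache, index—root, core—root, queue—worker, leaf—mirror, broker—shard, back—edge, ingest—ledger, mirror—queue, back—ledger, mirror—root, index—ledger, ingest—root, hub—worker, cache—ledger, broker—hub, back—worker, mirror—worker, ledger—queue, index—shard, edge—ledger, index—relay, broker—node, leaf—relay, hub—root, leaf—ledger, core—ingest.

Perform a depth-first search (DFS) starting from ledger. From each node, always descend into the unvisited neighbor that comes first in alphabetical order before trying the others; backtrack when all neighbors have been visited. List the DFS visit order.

Visit ledger
ledger → back
back → cache
cache → leaf
leaf → broker
broker → hub
hub → ingest
ingest → core
core → root
root → index
index → relay
relay → mirror
mirror → queue
queue → worker
worker → node
index → shard
back → edge

ledger back cache leaf broker hub ingest core root index relay mirror queue worker node shard edge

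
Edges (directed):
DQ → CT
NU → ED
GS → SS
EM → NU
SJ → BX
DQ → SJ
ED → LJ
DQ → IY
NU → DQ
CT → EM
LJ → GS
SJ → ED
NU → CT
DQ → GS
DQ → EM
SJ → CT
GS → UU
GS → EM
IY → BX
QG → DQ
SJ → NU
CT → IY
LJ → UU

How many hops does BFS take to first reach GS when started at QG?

2

Level 0: QG
Level 1: DQ
Level 2: CT, EM, GS, IY, SJ
Level 3: BX, ED, NU, SS, UU
Level 4: LJ
GS first appears at level 2.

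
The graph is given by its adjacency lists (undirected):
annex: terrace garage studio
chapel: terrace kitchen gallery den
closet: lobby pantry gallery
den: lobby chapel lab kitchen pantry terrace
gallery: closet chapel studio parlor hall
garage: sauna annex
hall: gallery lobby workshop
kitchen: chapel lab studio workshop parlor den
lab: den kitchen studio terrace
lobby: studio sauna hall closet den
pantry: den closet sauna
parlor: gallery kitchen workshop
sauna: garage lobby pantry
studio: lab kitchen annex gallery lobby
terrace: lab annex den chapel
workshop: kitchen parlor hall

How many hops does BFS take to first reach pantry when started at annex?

3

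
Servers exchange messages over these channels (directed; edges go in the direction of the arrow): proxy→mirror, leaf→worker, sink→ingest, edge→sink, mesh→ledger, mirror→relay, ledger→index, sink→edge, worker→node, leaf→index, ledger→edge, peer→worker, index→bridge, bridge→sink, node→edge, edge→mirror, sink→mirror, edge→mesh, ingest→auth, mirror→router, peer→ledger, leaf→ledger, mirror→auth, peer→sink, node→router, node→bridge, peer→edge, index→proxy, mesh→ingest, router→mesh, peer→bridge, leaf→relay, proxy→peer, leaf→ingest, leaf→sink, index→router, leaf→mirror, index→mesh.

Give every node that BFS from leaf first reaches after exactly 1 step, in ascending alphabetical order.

index, ingest, ledger, mirror, relay, sink, worker

Level 0: leaf
Level 1: index, ingest, ledger, mirror, relay, sink, worker
Level 2: auth, bridge, edge, mesh, node, proxy, router
Level 3: peer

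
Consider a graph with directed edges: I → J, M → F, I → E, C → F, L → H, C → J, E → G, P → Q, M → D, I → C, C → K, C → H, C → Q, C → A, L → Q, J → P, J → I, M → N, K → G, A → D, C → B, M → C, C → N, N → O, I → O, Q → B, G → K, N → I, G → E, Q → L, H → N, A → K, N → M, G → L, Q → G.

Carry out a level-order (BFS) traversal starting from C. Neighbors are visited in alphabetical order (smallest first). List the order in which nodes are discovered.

C A B F H J K N Q D I P G M O L E

Visit C; enqueue A, B, F, H, J, K, N, Q → queue [A, B, F, H, J, K, N, Q]
Visit A; enqueue D → queue [B, F, H, J, K, N, Q, D]
Visit B → queue [F, H, J, K, N, Q, D]
Visit F → queue [H, J, K, N, Q, D]
Visit H → queue [J, K, N, Q, D]
Visit J; enqueue I, P → queue [K, N, Q, D, I, P]
Visit K; enqueue G → queue [N, Q, D, I, P, G]
Visit N; enqueue M, O → queue [Q, D, I, P, G, M, O]
Visit Q; enqueue L → queue [D, I, P, G, M, O, L]
Visit D → queue [I, P, G, M, O, L]
Visit I; enqueue E → queue [P, G, M, O, L, E]
Visit P → queue [G, M, O, L, E]
Visit G → queue [M, O, L, E]
Visit M → queue [O, L, E]
Visit O → queue [L, E]
Visit L → queue [E]
Visit E → queue []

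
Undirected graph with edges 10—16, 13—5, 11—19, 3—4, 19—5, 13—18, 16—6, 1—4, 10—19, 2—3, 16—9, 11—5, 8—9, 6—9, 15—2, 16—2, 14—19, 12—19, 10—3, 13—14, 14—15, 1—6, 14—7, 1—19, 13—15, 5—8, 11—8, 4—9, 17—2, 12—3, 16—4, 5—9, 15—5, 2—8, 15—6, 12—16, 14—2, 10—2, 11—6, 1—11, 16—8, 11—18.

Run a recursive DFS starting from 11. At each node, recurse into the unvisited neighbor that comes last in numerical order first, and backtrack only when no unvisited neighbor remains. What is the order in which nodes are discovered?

Visit 11
11 → 19
19 → 14
14 → 15
15 → 13
13 → 18
13 → 5
5 → 9
9 → 16
16 → 12
12 → 3
3 → 10
10 → 2
2 → 17
2 → 8
3 → 4
4 → 1
1 → 6
14 → 7

11 19 14 15 13 18 5 9 16 12 3 10 2 17 8 4 1 6 7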